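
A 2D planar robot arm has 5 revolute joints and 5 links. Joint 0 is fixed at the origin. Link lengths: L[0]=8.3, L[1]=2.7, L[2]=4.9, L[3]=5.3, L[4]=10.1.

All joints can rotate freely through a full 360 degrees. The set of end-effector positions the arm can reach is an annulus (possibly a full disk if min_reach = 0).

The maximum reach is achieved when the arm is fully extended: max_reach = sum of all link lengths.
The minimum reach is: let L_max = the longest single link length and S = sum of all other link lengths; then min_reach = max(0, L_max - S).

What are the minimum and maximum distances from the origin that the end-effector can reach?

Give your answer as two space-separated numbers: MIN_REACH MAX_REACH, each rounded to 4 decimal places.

Answer: 0.0000 31.3000

Derivation:
Link lengths: [8.3, 2.7, 4.9, 5.3, 10.1]
max_reach = 8.3 + 2.7 + 4.9 + 5.3 + 10.1 = 31.3
L_max = max([8.3, 2.7, 4.9, 5.3, 10.1]) = 10.1
S (sum of others) = 31.3 - 10.1 = 21.2
min_reach = max(0, 10.1 - 21.2) = max(0, -11.1) = 0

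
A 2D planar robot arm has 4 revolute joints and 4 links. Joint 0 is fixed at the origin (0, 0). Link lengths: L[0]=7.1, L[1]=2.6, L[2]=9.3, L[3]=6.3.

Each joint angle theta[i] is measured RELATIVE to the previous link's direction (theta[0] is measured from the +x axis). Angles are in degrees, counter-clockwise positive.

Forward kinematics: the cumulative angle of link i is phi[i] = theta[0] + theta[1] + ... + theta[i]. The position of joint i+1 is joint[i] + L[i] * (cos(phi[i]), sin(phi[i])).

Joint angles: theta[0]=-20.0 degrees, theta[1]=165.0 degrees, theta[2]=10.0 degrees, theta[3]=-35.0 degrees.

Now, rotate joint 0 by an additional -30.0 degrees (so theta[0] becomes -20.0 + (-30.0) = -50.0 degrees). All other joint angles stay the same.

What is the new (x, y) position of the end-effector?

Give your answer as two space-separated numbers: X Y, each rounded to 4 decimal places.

Answer: -1.8693 10.8356

Derivation:
joint[0] = (0.0000, 0.0000)  (base)
link 0: phi[0] = -50 = -50 deg
  cos(-50 deg) = 0.6428, sin(-50 deg) = -0.7660
  joint[1] = (0.0000, 0.0000) + 7.1 * (0.6428, -0.7660) = (0.0000 + 4.5638, 0.0000 + -5.4389) = (4.5638, -5.4389)
link 1: phi[1] = -50 + 165 = 115 deg
  cos(115 deg) = -0.4226, sin(115 deg) = 0.9063
  joint[2] = (4.5638, -5.4389) + 2.6 * (-0.4226, 0.9063) = (4.5638 + -1.0988, -5.4389 + 2.3564) = (3.4650, -3.0825)
link 2: phi[2] = -50 + 165 + 10 = 125 deg
  cos(125 deg) = -0.5736, sin(125 deg) = 0.8192
  joint[3] = (3.4650, -3.0825) + 9.3 * (-0.5736, 0.8192) = (3.4650 + -5.3343, -3.0825 + 7.6181) = (-1.8693, 4.5356)
link 3: phi[3] = -50 + 165 + 10 + -35 = 90 deg
  cos(90 deg) = 0.0000, sin(90 deg) = 1.0000
  joint[4] = (-1.8693, 4.5356) + 6.3 * (0.0000, 1.0000) = (-1.8693 + 0.0000, 4.5356 + 6.3000) = (-1.8693, 10.8356)
End effector: (-1.8693, 10.8356)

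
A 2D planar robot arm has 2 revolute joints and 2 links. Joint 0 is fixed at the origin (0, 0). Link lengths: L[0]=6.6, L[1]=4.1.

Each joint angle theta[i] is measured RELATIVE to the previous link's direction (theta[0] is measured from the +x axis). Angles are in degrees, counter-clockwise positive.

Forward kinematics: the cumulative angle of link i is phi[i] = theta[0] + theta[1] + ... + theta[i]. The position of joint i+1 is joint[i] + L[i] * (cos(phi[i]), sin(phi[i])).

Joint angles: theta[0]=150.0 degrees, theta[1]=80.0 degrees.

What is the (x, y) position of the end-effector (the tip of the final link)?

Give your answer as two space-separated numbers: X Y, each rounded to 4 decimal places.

Answer: -8.3512 0.1592

Derivation:
joint[0] = (0.0000, 0.0000)  (base)
link 0: phi[0] = 150 = 150 deg
  cos(150 deg) = -0.8660, sin(150 deg) = 0.5000
  joint[1] = (0.0000, 0.0000) + 6.6 * (-0.8660, 0.5000) = (0.0000 + -5.7158, 0.0000 + 3.3000) = (-5.7158, 3.3000)
link 1: phi[1] = 150 + 80 = 230 deg
  cos(230 deg) = -0.6428, sin(230 deg) = -0.7660
  joint[2] = (-5.7158, 3.3000) + 4.1 * (-0.6428, -0.7660) = (-5.7158 + -2.6354, 3.3000 + -3.1408) = (-8.3512, 0.1592)
End effector: (-8.3512, 0.1592)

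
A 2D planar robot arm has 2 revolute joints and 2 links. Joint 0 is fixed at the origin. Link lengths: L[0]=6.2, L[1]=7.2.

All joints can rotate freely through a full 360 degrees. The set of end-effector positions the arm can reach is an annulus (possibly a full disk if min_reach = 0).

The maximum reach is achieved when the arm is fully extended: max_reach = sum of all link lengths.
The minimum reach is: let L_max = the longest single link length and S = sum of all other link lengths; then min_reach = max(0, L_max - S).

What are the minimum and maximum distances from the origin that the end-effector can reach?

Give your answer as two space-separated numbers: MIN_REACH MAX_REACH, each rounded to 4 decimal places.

Link lengths: [6.2, 7.2]
max_reach = 6.2 + 7.2 = 13.4
L_max = max([6.2, 7.2]) = 7.2
S (sum of others) = 13.4 - 7.2 = 6.2
min_reach = max(0, 7.2 - 6.2) = max(0, 1) = 1

Answer: 1.0000 13.4000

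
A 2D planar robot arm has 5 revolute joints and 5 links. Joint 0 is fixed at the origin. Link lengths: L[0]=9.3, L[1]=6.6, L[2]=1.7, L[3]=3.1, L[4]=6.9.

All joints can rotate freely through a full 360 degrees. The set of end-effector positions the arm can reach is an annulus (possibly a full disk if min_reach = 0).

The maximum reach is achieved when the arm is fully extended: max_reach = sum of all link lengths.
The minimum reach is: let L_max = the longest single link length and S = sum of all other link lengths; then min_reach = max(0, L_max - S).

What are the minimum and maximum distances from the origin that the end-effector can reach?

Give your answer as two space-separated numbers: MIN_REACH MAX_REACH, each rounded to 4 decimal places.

Link lengths: [9.3, 6.6, 1.7, 3.1, 6.9]
max_reach = 9.3 + 6.6 + 1.7 + 3.1 + 6.9 = 27.6
L_max = max([9.3, 6.6, 1.7, 3.1, 6.9]) = 9.3
S (sum of others) = 27.6 - 9.3 = 18.3
min_reach = max(0, 9.3 - 18.3) = max(0, -9) = 0

Answer: 0.0000 27.6000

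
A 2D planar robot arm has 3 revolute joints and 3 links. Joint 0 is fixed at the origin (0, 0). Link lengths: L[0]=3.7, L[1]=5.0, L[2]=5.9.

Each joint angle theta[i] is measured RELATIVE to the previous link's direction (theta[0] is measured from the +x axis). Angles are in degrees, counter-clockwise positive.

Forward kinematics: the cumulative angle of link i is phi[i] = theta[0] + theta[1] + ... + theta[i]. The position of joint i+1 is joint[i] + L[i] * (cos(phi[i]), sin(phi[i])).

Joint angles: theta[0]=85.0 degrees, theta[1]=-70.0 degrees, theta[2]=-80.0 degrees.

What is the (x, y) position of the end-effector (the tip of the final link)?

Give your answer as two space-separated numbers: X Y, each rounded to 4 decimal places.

joint[0] = (0.0000, 0.0000)  (base)
link 0: phi[0] = 85 = 85 deg
  cos(85 deg) = 0.0872, sin(85 deg) = 0.9962
  joint[1] = (0.0000, 0.0000) + 3.7 * (0.0872, 0.9962) = (0.0000 + 0.3225, 0.0000 + 3.6859) = (0.3225, 3.6859)
link 1: phi[1] = 85 + -70 = 15 deg
  cos(15 deg) = 0.9659, sin(15 deg) = 0.2588
  joint[2] = (0.3225, 3.6859) + 5 * (0.9659, 0.2588) = (0.3225 + 4.8296, 3.6859 + 1.2941) = (5.1521, 4.9800)
link 2: phi[2] = 85 + -70 + -80 = -65 deg
  cos(-65 deg) = 0.4226, sin(-65 deg) = -0.9063
  joint[3] = (5.1521, 4.9800) + 5.9 * (0.4226, -0.9063) = (5.1521 + 2.4934, 4.9800 + -5.3472) = (7.6456, -0.3672)
End effector: (7.6456, -0.3672)

Answer: 7.6456 -0.3672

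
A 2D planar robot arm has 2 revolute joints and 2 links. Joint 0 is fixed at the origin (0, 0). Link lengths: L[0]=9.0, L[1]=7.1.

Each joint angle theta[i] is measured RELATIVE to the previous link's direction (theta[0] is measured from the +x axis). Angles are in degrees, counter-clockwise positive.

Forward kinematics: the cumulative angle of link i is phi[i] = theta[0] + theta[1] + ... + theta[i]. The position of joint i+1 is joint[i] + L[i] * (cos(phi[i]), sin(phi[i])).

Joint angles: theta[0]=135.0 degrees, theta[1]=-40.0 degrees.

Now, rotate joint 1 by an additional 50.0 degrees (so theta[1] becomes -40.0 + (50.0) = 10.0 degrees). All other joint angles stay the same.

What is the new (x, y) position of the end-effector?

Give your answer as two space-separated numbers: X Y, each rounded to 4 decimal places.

joint[0] = (0.0000, 0.0000)  (base)
link 0: phi[0] = 135 = 135 deg
  cos(135 deg) = -0.7071, sin(135 deg) = 0.7071
  joint[1] = (0.0000, 0.0000) + 9 * (-0.7071, 0.7071) = (0.0000 + -6.3640, 0.0000 + 6.3640) = (-6.3640, 6.3640)
link 1: phi[1] = 135 + 10 = 145 deg
  cos(145 deg) = -0.8192, sin(145 deg) = 0.5736
  joint[2] = (-6.3640, 6.3640) + 7.1 * (-0.8192, 0.5736) = (-6.3640 + -5.8160, 6.3640 + 4.0724) = (-12.1799, 10.4364)
End effector: (-12.1799, 10.4364)

Answer: -12.1799 10.4364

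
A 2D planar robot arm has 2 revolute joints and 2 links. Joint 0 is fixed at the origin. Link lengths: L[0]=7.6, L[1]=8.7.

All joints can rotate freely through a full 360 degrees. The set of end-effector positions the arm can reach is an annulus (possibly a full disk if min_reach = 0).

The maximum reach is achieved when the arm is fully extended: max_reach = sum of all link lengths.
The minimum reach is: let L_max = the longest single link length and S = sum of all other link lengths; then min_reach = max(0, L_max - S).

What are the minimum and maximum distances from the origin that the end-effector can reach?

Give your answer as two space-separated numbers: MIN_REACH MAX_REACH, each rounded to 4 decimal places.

Answer: 1.1000 16.3000

Derivation:
Link lengths: [7.6, 8.7]
max_reach = 7.6 + 8.7 = 16.3
L_max = max([7.6, 8.7]) = 8.7
S (sum of others) = 16.3 - 8.7 = 7.6
min_reach = max(0, 8.7 - 7.6) = max(0, 1.1) = 1.1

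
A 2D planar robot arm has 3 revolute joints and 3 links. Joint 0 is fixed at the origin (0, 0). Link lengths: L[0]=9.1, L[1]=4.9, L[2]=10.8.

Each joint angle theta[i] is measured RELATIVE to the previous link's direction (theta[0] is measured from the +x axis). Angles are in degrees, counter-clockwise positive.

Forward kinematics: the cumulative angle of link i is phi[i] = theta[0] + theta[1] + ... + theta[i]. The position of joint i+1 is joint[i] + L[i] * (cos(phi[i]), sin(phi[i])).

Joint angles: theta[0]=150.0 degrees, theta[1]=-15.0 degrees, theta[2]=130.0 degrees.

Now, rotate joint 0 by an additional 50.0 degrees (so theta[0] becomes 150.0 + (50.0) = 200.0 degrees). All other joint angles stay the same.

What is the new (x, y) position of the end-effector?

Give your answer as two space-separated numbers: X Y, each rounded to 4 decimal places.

joint[0] = (0.0000, 0.0000)  (base)
link 0: phi[0] = 200 = 200 deg
  cos(200 deg) = -0.9397, sin(200 deg) = -0.3420
  joint[1] = (0.0000, 0.0000) + 9.1 * (-0.9397, -0.3420) = (0.0000 + -8.5512, 0.0000 + -3.1124) = (-8.5512, -3.1124)
link 1: phi[1] = 200 + -15 = 185 deg
  cos(185 deg) = -0.9962, sin(185 deg) = -0.0872
  joint[2] = (-8.5512, -3.1124) + 4.9 * (-0.9962, -0.0872) = (-8.5512 + -4.8814, -3.1124 + -0.4271) = (-13.4326, -3.5394)
link 2: phi[2] = 200 + -15 + 130 = 315 deg
  cos(315 deg) = 0.7071, sin(315 deg) = -0.7071
  joint[3] = (-13.4326, -3.5394) + 10.8 * (0.7071, -0.7071) = (-13.4326 + 7.6368, -3.5394 + -7.6368) = (-5.7958, -11.1762)
End effector: (-5.7958, -11.1762)

Answer: -5.7958 -11.1762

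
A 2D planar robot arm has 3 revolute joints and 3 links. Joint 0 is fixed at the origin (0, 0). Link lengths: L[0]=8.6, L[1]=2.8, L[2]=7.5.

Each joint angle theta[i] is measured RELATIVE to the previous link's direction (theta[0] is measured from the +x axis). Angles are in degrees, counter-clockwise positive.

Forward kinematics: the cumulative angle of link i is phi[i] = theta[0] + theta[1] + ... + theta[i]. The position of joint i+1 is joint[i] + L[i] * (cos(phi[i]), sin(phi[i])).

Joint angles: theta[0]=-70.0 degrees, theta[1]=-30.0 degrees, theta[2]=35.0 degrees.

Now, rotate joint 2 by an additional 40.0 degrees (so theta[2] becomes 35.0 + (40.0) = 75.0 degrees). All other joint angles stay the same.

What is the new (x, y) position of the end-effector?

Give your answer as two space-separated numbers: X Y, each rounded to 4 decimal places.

Answer: 9.2525 -14.0085

Derivation:
joint[0] = (0.0000, 0.0000)  (base)
link 0: phi[0] = -70 = -70 deg
  cos(-70 deg) = 0.3420, sin(-70 deg) = -0.9397
  joint[1] = (0.0000, 0.0000) + 8.6 * (0.3420, -0.9397) = (0.0000 + 2.9414, 0.0000 + -8.0814) = (2.9414, -8.0814)
link 1: phi[1] = -70 + -30 = -100 deg
  cos(-100 deg) = -0.1736, sin(-100 deg) = -0.9848
  joint[2] = (2.9414, -8.0814) + 2.8 * (-0.1736, -0.9848) = (2.9414 + -0.4862, -8.0814 + -2.7575) = (2.4552, -10.8388)
link 2: phi[2] = -70 + -30 + 75 = -25 deg
  cos(-25 deg) = 0.9063, sin(-25 deg) = -0.4226
  joint[3] = (2.4552, -10.8388) + 7.5 * (0.9063, -0.4226) = (2.4552 + 6.7973, -10.8388 + -3.1696) = (9.2525, -14.0085)
End effector: (9.2525, -14.0085)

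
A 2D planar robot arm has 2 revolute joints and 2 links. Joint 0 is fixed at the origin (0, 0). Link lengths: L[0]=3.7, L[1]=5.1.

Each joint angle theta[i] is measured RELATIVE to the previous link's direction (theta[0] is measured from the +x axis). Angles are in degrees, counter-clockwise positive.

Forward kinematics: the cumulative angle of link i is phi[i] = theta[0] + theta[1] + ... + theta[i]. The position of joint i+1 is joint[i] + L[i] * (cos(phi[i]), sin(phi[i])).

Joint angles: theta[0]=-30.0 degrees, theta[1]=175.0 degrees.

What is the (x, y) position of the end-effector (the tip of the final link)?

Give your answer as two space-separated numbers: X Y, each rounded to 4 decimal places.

joint[0] = (0.0000, 0.0000)  (base)
link 0: phi[0] = -30 = -30 deg
  cos(-30 deg) = 0.8660, sin(-30 deg) = -0.5000
  joint[1] = (0.0000, 0.0000) + 3.7 * (0.8660, -0.5000) = (0.0000 + 3.2043, 0.0000 + -1.8500) = (3.2043, -1.8500)
link 1: phi[1] = -30 + 175 = 145 deg
  cos(145 deg) = -0.8192, sin(145 deg) = 0.5736
  joint[2] = (3.2043, -1.8500) + 5.1 * (-0.8192, 0.5736) = (3.2043 + -4.1777, -1.8500 + 2.9252) = (-0.9734, 1.0752)
End effector: (-0.9734, 1.0752)

Answer: -0.9734 1.0752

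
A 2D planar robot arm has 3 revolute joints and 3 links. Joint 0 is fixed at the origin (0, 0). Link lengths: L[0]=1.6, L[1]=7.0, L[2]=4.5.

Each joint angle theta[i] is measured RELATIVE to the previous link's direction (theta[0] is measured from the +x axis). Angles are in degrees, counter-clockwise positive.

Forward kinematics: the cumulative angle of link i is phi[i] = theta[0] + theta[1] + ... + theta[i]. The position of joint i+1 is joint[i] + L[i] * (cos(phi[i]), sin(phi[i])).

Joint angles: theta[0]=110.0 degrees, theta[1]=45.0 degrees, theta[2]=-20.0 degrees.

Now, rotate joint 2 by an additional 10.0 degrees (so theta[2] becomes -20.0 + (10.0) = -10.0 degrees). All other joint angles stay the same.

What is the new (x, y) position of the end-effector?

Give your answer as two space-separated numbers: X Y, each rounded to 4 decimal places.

Answer: -10.5776 7.0429

Derivation:
joint[0] = (0.0000, 0.0000)  (base)
link 0: phi[0] = 110 = 110 deg
  cos(110 deg) = -0.3420, sin(110 deg) = 0.9397
  joint[1] = (0.0000, 0.0000) + 1.6 * (-0.3420, 0.9397) = (0.0000 + -0.5472, 0.0000 + 1.5035) = (-0.5472, 1.5035)
link 1: phi[1] = 110 + 45 = 155 deg
  cos(155 deg) = -0.9063, sin(155 deg) = 0.4226
  joint[2] = (-0.5472, 1.5035) + 7 * (-0.9063, 0.4226) = (-0.5472 + -6.3442, 1.5035 + 2.9583) = (-6.8914, 4.4618)
link 2: phi[2] = 110 + 45 + -10 = 145 deg
  cos(145 deg) = -0.8192, sin(145 deg) = 0.5736
  joint[3] = (-6.8914, 4.4618) + 4.5 * (-0.8192, 0.5736) = (-6.8914 + -3.6862, 4.4618 + 2.5811) = (-10.5776, 7.0429)
End effector: (-10.5776, 7.0429)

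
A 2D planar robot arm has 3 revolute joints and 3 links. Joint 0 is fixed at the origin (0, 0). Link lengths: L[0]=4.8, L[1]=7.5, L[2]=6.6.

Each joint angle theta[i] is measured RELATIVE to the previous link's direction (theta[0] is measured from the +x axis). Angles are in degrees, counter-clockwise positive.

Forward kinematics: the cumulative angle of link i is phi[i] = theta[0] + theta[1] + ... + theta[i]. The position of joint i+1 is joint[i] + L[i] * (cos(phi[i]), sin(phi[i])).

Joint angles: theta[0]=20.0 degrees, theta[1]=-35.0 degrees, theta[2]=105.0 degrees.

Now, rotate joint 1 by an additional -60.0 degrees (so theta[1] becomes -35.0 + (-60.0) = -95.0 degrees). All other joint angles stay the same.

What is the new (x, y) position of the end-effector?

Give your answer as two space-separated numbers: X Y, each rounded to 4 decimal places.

joint[0] = (0.0000, 0.0000)  (base)
link 0: phi[0] = 20 = 20 deg
  cos(20 deg) = 0.9397, sin(20 deg) = 0.3420
  joint[1] = (0.0000, 0.0000) + 4.8 * (0.9397, 0.3420) = (0.0000 + 4.5105, 0.0000 + 1.6417) = (4.5105, 1.6417)
link 1: phi[1] = 20 + -95 = -75 deg
  cos(-75 deg) = 0.2588, sin(-75 deg) = -0.9659
  joint[2] = (4.5105, 1.6417) + 7.5 * (0.2588, -0.9659) = (4.5105 + 1.9411, 1.6417 + -7.2444) = (6.4517, -5.6027)
link 2: phi[2] = 20 + -95 + 105 = 30 deg
  cos(30 deg) = 0.8660, sin(30 deg) = 0.5000
  joint[3] = (6.4517, -5.6027) + 6.6 * (0.8660, 0.5000) = (6.4517 + 5.7158, -5.6027 + 3.3000) = (12.1674, -2.3027)
End effector: (12.1674, -2.3027)

Answer: 12.1674 -2.3027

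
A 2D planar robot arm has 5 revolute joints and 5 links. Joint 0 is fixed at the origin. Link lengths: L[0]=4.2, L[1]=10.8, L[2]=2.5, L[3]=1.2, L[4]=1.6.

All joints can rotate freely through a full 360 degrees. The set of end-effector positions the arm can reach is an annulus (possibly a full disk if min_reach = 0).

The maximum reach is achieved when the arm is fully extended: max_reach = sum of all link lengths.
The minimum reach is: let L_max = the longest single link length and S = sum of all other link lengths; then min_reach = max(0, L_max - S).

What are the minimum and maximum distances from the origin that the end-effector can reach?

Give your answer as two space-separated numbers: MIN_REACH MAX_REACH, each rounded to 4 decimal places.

Answer: 1.3000 20.3000

Derivation:
Link lengths: [4.2, 10.8, 2.5, 1.2, 1.6]
max_reach = 4.2 + 10.8 + 2.5 + 1.2 + 1.6 = 20.3
L_max = max([4.2, 10.8, 2.5, 1.2, 1.6]) = 10.8
S (sum of others) = 20.3 - 10.8 = 9.5
min_reach = max(0, 10.8 - 9.5) = max(0, 1.3) = 1.3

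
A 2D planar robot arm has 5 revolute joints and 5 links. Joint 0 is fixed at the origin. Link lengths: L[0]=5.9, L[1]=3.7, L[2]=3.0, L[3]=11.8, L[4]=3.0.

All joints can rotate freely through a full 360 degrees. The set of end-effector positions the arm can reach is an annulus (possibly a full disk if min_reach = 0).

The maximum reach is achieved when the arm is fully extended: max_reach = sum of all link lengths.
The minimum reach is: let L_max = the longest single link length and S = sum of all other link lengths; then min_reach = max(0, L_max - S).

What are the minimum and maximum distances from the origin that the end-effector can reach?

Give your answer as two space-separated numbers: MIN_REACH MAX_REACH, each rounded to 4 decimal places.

Answer: 0.0000 27.4000

Derivation:
Link lengths: [5.9, 3.7, 3.0, 11.8, 3.0]
max_reach = 5.9 + 3.7 + 3 + 11.8 + 3 = 27.4
L_max = max([5.9, 3.7, 3.0, 11.8, 3.0]) = 11.8
S (sum of others) = 27.4 - 11.8 = 15.6
min_reach = max(0, 11.8 - 15.6) = max(0, -3.8) = 0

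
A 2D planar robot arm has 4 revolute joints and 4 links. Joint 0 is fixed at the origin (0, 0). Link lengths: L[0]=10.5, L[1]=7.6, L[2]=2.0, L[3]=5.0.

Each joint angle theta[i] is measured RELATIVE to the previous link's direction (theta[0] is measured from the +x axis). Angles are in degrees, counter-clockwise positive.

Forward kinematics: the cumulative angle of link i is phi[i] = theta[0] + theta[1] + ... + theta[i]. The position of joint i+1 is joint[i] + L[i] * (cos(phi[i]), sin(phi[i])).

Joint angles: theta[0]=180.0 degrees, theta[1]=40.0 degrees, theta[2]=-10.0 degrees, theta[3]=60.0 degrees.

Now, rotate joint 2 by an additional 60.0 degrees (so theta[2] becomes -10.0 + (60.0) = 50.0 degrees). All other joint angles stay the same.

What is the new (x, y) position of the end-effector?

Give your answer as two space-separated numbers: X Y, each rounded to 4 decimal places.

joint[0] = (0.0000, 0.0000)  (base)
link 0: phi[0] = 180 = 180 deg
  cos(180 deg) = -1.0000, sin(180 deg) = 0.0000
  joint[1] = (0.0000, 0.0000) + 10.5 * (-1.0000, 0.0000) = (0.0000 + -10.5000, 0.0000 + 0.0000) = (-10.5000, 0.0000)
link 1: phi[1] = 180 + 40 = 220 deg
  cos(220 deg) = -0.7660, sin(220 deg) = -0.6428
  joint[2] = (-10.5000, 0.0000) + 7.6 * (-0.7660, -0.6428) = (-10.5000 + -5.8219, 0.0000 + -4.8852) = (-16.3219, -4.8852)
link 2: phi[2] = 180 + 40 + 50 = 270 deg
  cos(270 deg) = -0.0000, sin(270 deg) = -1.0000
  joint[3] = (-16.3219, -4.8852) + 2 * (-0.0000, -1.0000) = (-16.3219 + -0.0000, -4.8852 + -2.0000) = (-16.3219, -6.8852)
link 3: phi[3] = 180 + 40 + 50 + 60 = 330 deg
  cos(330 deg) = 0.8660, sin(330 deg) = -0.5000
  joint[4] = (-16.3219, -6.8852) + 5 * (0.8660, -0.5000) = (-16.3219 + 4.3301, -6.8852 + -2.5000) = (-11.9918, -9.3852)
End effector: (-11.9918, -9.3852)

Answer: -11.9918 -9.3852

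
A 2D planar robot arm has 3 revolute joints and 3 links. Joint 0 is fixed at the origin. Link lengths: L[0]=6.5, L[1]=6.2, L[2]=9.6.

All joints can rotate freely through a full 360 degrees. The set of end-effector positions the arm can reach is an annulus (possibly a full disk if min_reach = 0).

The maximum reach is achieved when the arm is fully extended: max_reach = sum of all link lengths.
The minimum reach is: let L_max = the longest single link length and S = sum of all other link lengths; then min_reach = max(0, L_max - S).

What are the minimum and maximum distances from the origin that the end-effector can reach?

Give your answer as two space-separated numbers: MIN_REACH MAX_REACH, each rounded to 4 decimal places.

Answer: 0.0000 22.3000

Derivation:
Link lengths: [6.5, 6.2, 9.6]
max_reach = 6.5 + 6.2 + 9.6 = 22.3
L_max = max([6.5, 6.2, 9.6]) = 9.6
S (sum of others) = 22.3 - 9.6 = 12.7
min_reach = max(0, 9.6 - 12.7) = max(0, -3.1) = 0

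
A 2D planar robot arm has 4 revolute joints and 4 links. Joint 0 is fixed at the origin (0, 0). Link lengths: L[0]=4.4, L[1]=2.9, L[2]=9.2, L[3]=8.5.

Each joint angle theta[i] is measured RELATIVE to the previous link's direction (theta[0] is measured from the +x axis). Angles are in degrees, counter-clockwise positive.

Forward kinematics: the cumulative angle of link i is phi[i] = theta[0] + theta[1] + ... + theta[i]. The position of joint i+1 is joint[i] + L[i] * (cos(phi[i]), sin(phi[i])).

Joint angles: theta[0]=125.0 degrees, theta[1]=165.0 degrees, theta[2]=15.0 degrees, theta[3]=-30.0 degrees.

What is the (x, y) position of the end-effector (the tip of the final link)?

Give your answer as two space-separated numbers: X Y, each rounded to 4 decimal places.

Answer: 4.4858 -15.1247

Derivation:
joint[0] = (0.0000, 0.0000)  (base)
link 0: phi[0] = 125 = 125 deg
  cos(125 deg) = -0.5736, sin(125 deg) = 0.8192
  joint[1] = (0.0000, 0.0000) + 4.4 * (-0.5736, 0.8192) = (0.0000 + -2.5237, 0.0000 + 3.6043) = (-2.5237, 3.6043)
link 1: phi[1] = 125 + 165 = 290 deg
  cos(290 deg) = 0.3420, sin(290 deg) = -0.9397
  joint[2] = (-2.5237, 3.6043) + 2.9 * (0.3420, -0.9397) = (-2.5237 + 0.9919, 3.6043 + -2.7251) = (-1.5319, 0.8792)
link 2: phi[2] = 125 + 165 + 15 = 305 deg
  cos(305 deg) = 0.5736, sin(305 deg) = -0.8192
  joint[3] = (-1.5319, 0.8792) + 9.2 * (0.5736, -0.8192) = (-1.5319 + 5.2769, 0.8792 + -7.5362) = (3.7450, -6.6570)
link 3: phi[3] = 125 + 165 + 15 + -30 = 275 deg
  cos(275 deg) = 0.0872, sin(275 deg) = -0.9962
  joint[4] = (3.7450, -6.6570) + 8.5 * (0.0872, -0.9962) = (3.7450 + 0.7408, -6.6570 + -8.4677) = (4.4858, -15.1247)
End effector: (4.4858, -15.1247)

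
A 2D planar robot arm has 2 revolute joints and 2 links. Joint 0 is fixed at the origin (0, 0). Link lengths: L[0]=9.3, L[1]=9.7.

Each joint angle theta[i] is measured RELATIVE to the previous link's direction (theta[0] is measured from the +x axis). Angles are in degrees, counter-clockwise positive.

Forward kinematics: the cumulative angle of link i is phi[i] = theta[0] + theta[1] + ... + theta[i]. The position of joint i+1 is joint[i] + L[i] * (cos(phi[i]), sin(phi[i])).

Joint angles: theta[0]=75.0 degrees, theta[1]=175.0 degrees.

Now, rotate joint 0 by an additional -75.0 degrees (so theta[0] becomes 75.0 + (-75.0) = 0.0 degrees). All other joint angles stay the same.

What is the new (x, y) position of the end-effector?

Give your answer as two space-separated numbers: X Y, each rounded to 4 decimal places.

joint[0] = (0.0000, 0.0000)  (base)
link 0: phi[0] = 0 = 0 deg
  cos(0 deg) = 1.0000, sin(0 deg) = 0.0000
  joint[1] = (0.0000, 0.0000) + 9.3 * (1.0000, 0.0000) = (0.0000 + 9.3000, 0.0000 + 0.0000) = (9.3000, 0.0000)
link 1: phi[1] = 0 + 175 = 175 deg
  cos(175 deg) = -0.9962, sin(175 deg) = 0.0872
  joint[2] = (9.3000, 0.0000) + 9.7 * (-0.9962, 0.0872) = (9.3000 + -9.6631, 0.0000 + 0.8454) = (-0.3631, 0.8454)
End effector: (-0.3631, 0.8454)

Answer: -0.3631 0.8454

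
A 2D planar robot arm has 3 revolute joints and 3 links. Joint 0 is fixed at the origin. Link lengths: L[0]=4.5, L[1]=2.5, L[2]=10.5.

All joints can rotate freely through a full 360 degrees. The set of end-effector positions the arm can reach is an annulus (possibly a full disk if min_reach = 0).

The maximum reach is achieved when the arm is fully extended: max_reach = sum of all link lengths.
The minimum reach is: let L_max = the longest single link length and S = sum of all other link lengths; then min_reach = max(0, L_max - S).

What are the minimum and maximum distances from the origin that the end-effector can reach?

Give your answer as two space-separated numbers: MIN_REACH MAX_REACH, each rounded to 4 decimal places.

Link lengths: [4.5, 2.5, 10.5]
max_reach = 4.5 + 2.5 + 10.5 = 17.5
L_max = max([4.5, 2.5, 10.5]) = 10.5
S (sum of others) = 17.5 - 10.5 = 7
min_reach = max(0, 10.5 - 7) = max(0, 3.5) = 3.5

Answer: 3.5000 17.5000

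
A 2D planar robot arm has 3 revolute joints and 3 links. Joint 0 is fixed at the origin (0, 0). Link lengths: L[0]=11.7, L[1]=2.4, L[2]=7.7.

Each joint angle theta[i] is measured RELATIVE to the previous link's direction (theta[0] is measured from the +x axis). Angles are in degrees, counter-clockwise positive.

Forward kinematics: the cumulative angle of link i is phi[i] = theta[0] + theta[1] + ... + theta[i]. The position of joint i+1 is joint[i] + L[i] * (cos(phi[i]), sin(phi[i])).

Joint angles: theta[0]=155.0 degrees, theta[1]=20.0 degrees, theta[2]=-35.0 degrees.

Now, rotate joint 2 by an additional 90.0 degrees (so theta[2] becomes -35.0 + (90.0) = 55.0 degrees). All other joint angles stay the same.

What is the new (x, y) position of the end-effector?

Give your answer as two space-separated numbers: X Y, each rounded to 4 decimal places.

Answer: -17.9441 -0.7447

Derivation:
joint[0] = (0.0000, 0.0000)  (base)
link 0: phi[0] = 155 = 155 deg
  cos(155 deg) = -0.9063, sin(155 deg) = 0.4226
  joint[1] = (0.0000, 0.0000) + 11.7 * (-0.9063, 0.4226) = (0.0000 + -10.6038, 0.0000 + 4.9446) = (-10.6038, 4.9446)
link 1: phi[1] = 155 + 20 = 175 deg
  cos(175 deg) = -0.9962, sin(175 deg) = 0.0872
  joint[2] = (-10.6038, 4.9446) + 2.4 * (-0.9962, 0.0872) = (-10.6038 + -2.3909, 4.9446 + 0.2092) = (-12.9947, 5.1538)
link 2: phi[2] = 155 + 20 + 55 = 230 deg
  cos(230 deg) = -0.6428, sin(230 deg) = -0.7660
  joint[3] = (-12.9947, 5.1538) + 7.7 * (-0.6428, -0.7660) = (-12.9947 + -4.9495, 5.1538 + -5.8985) = (-17.9441, -0.7447)
End effector: (-17.9441, -0.7447)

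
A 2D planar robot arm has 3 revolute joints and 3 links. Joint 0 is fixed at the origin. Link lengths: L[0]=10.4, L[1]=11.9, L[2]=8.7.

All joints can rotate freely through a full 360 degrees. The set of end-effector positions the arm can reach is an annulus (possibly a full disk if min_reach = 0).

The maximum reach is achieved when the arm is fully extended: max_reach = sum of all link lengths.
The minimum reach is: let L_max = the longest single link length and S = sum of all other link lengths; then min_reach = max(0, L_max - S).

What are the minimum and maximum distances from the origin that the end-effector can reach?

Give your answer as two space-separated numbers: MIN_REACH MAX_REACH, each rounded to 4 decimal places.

Answer: 0.0000 31.0000

Derivation:
Link lengths: [10.4, 11.9, 8.7]
max_reach = 10.4 + 11.9 + 8.7 = 31
L_max = max([10.4, 11.9, 8.7]) = 11.9
S (sum of others) = 31 - 11.9 = 19.1
min_reach = max(0, 11.9 - 19.1) = max(0, -7.2) = 0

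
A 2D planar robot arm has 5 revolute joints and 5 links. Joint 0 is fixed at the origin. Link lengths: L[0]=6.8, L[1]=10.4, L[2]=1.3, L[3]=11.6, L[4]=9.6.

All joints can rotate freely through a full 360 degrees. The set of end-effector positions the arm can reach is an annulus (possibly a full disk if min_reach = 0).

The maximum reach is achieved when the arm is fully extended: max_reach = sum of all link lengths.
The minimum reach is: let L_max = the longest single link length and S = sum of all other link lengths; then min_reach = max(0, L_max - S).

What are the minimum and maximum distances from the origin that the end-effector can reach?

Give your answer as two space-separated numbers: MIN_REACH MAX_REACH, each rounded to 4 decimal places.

Answer: 0.0000 39.7000

Derivation:
Link lengths: [6.8, 10.4, 1.3, 11.6, 9.6]
max_reach = 6.8 + 10.4 + 1.3 + 11.6 + 9.6 = 39.7
L_max = max([6.8, 10.4, 1.3, 11.6, 9.6]) = 11.6
S (sum of others) = 39.7 - 11.6 = 28.1
min_reach = max(0, 11.6 - 28.1) = max(0, -16.5) = 0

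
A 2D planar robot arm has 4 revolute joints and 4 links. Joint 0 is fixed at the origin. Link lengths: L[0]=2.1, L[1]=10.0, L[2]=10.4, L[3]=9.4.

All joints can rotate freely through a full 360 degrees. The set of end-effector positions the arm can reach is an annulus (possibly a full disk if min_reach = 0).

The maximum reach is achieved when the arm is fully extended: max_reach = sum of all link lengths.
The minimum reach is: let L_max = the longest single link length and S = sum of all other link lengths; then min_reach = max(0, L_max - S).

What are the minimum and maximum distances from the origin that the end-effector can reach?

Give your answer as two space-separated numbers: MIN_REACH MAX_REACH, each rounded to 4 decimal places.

Link lengths: [2.1, 10.0, 10.4, 9.4]
max_reach = 2.1 + 10 + 10.4 + 9.4 = 31.9
L_max = max([2.1, 10.0, 10.4, 9.4]) = 10.4
S (sum of others) = 31.9 - 10.4 = 21.5
min_reach = max(0, 10.4 - 21.5) = max(0, -11.1) = 0

Answer: 0.0000 31.9000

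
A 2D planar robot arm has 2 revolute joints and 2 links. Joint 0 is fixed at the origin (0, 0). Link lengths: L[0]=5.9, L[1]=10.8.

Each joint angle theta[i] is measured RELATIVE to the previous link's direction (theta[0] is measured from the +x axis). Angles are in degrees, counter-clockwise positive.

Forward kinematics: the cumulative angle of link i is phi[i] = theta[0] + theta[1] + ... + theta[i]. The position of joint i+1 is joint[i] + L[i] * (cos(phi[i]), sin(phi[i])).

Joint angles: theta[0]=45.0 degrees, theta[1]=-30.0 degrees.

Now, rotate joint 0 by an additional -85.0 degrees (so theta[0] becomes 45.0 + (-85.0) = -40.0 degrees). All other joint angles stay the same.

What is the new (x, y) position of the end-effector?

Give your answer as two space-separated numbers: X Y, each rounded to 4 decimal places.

Answer: 8.2135 -13.9411

Derivation:
joint[0] = (0.0000, 0.0000)  (base)
link 0: phi[0] = -40 = -40 deg
  cos(-40 deg) = 0.7660, sin(-40 deg) = -0.6428
  joint[1] = (0.0000, 0.0000) + 5.9 * (0.7660, -0.6428) = (0.0000 + 4.5197, 0.0000 + -3.7924) = (4.5197, -3.7924)
link 1: phi[1] = -40 + -30 = -70 deg
  cos(-70 deg) = 0.3420, sin(-70 deg) = -0.9397
  joint[2] = (4.5197, -3.7924) + 10.8 * (0.3420, -0.9397) = (4.5197 + 3.6938, -3.7924 + -10.1487) = (8.2135, -13.9411)
End effector: (8.2135, -13.9411)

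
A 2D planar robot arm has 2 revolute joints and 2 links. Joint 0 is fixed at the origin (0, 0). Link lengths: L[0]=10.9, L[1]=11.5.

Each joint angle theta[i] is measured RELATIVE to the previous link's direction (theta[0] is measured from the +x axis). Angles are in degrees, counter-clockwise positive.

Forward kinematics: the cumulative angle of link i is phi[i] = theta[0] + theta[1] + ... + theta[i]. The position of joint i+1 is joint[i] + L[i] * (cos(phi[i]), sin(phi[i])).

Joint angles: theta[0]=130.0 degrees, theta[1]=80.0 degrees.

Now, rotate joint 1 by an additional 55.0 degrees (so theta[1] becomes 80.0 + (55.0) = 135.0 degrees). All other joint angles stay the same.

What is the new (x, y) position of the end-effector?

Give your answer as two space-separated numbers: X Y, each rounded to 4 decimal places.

joint[0] = (0.0000, 0.0000)  (base)
link 0: phi[0] = 130 = 130 deg
  cos(130 deg) = -0.6428, sin(130 deg) = 0.7660
  joint[1] = (0.0000, 0.0000) + 10.9 * (-0.6428, 0.7660) = (0.0000 + -7.0064, 0.0000 + 8.3499) = (-7.0064, 8.3499)
link 1: phi[1] = 130 + 135 = 265 deg
  cos(265 deg) = -0.0872, sin(265 deg) = -0.9962
  joint[2] = (-7.0064, 8.3499) + 11.5 * (-0.0872, -0.9962) = (-7.0064 + -1.0023, 8.3499 + -11.4562) = (-8.0087, -3.1064)
End effector: (-8.0087, -3.1064)

Answer: -8.0087 -3.1064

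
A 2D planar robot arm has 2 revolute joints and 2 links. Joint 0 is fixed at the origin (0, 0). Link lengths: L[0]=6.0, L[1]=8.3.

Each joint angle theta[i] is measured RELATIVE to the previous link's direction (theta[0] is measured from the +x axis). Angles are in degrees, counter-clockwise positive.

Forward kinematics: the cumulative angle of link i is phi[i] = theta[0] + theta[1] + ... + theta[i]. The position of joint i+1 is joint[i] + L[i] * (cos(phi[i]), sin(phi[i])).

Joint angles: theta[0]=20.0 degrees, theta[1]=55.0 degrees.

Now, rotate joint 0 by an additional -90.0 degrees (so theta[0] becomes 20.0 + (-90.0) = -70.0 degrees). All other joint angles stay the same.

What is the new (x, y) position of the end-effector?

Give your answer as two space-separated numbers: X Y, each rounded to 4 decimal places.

Answer: 10.0693 -7.7864

Derivation:
joint[0] = (0.0000, 0.0000)  (base)
link 0: phi[0] = -70 = -70 deg
  cos(-70 deg) = 0.3420, sin(-70 deg) = -0.9397
  joint[1] = (0.0000, 0.0000) + 6 * (0.3420, -0.9397) = (0.0000 + 2.0521, 0.0000 + -5.6382) = (2.0521, -5.6382)
link 1: phi[1] = -70 + 55 = -15 deg
  cos(-15 deg) = 0.9659, sin(-15 deg) = -0.2588
  joint[2] = (2.0521, -5.6382) + 8.3 * (0.9659, -0.2588) = (2.0521 + 8.0172, -5.6382 + -2.1482) = (10.0693, -7.7864)
End effector: (10.0693, -7.7864)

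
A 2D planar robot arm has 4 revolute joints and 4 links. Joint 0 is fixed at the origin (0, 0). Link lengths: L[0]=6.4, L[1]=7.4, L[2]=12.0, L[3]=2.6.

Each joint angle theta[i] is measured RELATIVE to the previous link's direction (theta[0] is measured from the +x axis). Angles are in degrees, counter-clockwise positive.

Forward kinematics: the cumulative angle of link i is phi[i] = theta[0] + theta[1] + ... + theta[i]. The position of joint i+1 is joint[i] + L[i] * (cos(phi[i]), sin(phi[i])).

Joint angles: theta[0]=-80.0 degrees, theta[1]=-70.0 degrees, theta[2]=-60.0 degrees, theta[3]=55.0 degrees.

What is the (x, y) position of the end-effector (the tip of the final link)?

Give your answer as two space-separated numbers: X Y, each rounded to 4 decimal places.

joint[0] = (0.0000, 0.0000)  (base)
link 0: phi[0] = -80 = -80 deg
  cos(-80 deg) = 0.1736, sin(-80 deg) = -0.9848
  joint[1] = (0.0000, 0.0000) + 6.4 * (0.1736, -0.9848) = (0.0000 + 1.1113, 0.0000 + -6.3028) = (1.1113, -6.3028)
link 1: phi[1] = -80 + -70 = -150 deg
  cos(-150 deg) = -0.8660, sin(-150 deg) = -0.5000
  joint[2] = (1.1113, -6.3028) + 7.4 * (-0.8660, -0.5000) = (1.1113 + -6.4086, -6.3028 + -3.7000) = (-5.2972, -10.0028)
link 2: phi[2] = -80 + -70 + -60 = -210 deg
  cos(-210 deg) = -0.8660, sin(-210 deg) = 0.5000
  joint[3] = (-5.2972, -10.0028) + 12 * (-0.8660, 0.5000) = (-5.2972 + -10.3923, -10.0028 + 6.0000) = (-15.6895, -4.0028)
link 3: phi[3] = -80 + -70 + -60 + 55 = -155 deg
  cos(-155 deg) = -0.9063, sin(-155 deg) = -0.4226
  joint[4] = (-15.6895, -4.0028) + 2.6 * (-0.9063, -0.4226) = (-15.6895 + -2.3564, -4.0028 + -1.0988) = (-18.0459, -5.1016)
End effector: (-18.0459, -5.1016)

Answer: -18.0459 -5.1016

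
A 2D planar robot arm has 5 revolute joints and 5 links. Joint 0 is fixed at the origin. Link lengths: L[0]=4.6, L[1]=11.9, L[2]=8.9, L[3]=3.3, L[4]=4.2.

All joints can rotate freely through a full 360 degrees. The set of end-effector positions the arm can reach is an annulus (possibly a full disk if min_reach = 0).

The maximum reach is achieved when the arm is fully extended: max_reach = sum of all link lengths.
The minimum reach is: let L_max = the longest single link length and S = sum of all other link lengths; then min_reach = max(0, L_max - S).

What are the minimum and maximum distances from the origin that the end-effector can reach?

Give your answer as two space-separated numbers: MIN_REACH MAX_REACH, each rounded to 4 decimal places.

Answer: 0.0000 32.9000

Derivation:
Link lengths: [4.6, 11.9, 8.9, 3.3, 4.2]
max_reach = 4.6 + 11.9 + 8.9 + 3.3 + 4.2 = 32.9
L_max = max([4.6, 11.9, 8.9, 3.3, 4.2]) = 11.9
S (sum of others) = 32.9 - 11.9 = 21
min_reach = max(0, 11.9 - 21) = max(0, -9.1) = 0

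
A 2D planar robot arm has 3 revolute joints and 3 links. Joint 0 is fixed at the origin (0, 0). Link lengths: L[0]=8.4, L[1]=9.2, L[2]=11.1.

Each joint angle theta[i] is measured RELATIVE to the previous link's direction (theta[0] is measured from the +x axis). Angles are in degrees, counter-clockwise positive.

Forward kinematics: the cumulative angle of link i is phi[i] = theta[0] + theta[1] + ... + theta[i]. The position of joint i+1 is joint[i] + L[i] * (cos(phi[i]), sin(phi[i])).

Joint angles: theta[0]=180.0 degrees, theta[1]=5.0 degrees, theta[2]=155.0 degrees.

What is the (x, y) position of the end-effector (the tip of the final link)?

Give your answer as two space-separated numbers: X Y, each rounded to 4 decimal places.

Answer: -7.1344 -4.5983

Derivation:
joint[0] = (0.0000, 0.0000)  (base)
link 0: phi[0] = 180 = 180 deg
  cos(180 deg) = -1.0000, sin(180 deg) = 0.0000
  joint[1] = (0.0000, 0.0000) + 8.4 * (-1.0000, 0.0000) = (0.0000 + -8.4000, 0.0000 + 0.0000) = (-8.4000, 0.0000)
link 1: phi[1] = 180 + 5 = 185 deg
  cos(185 deg) = -0.9962, sin(185 deg) = -0.0872
  joint[2] = (-8.4000, 0.0000) + 9.2 * (-0.9962, -0.0872) = (-8.4000 + -9.1650, 0.0000 + -0.8018) = (-17.5650, -0.8018)
link 2: phi[2] = 180 + 5 + 155 = 340 deg
  cos(340 deg) = 0.9397, sin(340 deg) = -0.3420
  joint[3] = (-17.5650, -0.8018) + 11.1 * (0.9397, -0.3420) = (-17.5650 + 10.4306, -0.8018 + -3.7964) = (-7.1344, -4.5983)
End effector: (-7.1344, -4.5983)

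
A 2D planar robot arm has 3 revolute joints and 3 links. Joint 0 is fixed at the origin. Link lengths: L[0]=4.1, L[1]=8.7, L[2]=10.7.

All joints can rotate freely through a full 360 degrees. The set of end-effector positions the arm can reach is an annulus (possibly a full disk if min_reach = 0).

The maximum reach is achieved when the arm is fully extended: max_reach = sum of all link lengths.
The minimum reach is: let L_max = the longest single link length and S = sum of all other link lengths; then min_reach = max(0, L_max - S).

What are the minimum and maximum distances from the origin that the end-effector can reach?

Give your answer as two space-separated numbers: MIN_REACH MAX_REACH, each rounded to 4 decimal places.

Answer: 0.0000 23.5000

Derivation:
Link lengths: [4.1, 8.7, 10.7]
max_reach = 4.1 + 8.7 + 10.7 = 23.5
L_max = max([4.1, 8.7, 10.7]) = 10.7
S (sum of others) = 23.5 - 10.7 = 12.8
min_reach = max(0, 10.7 - 12.8) = max(0, -2.1) = 0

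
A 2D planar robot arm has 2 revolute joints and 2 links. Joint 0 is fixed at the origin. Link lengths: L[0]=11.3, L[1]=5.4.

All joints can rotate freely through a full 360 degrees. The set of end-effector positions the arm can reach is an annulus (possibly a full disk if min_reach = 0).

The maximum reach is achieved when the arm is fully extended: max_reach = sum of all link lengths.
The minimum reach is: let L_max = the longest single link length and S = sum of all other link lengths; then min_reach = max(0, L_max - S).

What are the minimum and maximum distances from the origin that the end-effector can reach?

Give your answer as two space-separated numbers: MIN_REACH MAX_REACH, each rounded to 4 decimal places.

Answer: 5.9000 16.7000

Derivation:
Link lengths: [11.3, 5.4]
max_reach = 11.3 + 5.4 = 16.7
L_max = max([11.3, 5.4]) = 11.3
S (sum of others) = 16.7 - 11.3 = 5.4
min_reach = max(0, 11.3 - 5.4) = max(0, 5.9) = 5.9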